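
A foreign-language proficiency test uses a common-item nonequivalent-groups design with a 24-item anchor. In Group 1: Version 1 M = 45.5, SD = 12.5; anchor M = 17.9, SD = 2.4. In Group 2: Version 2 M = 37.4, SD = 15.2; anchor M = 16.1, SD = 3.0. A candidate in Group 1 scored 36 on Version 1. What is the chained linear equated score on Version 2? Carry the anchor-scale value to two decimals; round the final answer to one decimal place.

37.3

Version 1 → anchor (Group 1): v = (2.4/12.5)(36 − 45.5) + 17.9 = 16.08
anchor → Version 2 (Group 2): y = (15.2/3.0)(16.08 − 16.1) + 37.4 = 37.3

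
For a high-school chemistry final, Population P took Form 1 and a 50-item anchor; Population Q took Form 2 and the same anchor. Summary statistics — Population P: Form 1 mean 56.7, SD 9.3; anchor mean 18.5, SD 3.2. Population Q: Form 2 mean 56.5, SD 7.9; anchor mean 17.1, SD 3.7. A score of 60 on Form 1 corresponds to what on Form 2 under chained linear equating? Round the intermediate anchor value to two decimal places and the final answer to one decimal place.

Form 1 → anchor (Population P): v = (3.2/9.3)(60 − 56.7) + 18.5 = 19.64
anchor → Form 2 (Population Q): y = (7.9/3.7)(19.64 − 17.1) + 56.5 = 61.9

61.9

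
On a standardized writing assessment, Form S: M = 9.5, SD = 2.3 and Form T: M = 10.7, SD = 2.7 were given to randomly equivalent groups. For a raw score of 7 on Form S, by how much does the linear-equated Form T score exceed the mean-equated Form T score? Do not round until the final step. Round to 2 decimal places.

Mean-equated: 7 + (10.7 − 9.5) = 8.20
Linear-equated: (2.7/2.3)(7 − 9.5) + 10.7 = 7.765
Difference = 7.765 − 8.20 = -0.43

-0.43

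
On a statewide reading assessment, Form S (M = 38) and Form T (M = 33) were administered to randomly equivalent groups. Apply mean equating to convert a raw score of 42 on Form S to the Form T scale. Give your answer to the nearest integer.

37

Mean equating: y = x + (M_Y − M_X) = 42 + (33 − 38) = 37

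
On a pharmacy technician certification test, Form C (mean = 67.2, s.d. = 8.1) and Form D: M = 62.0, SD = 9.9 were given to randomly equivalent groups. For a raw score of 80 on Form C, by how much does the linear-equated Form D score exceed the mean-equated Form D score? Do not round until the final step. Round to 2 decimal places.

Mean-equated: 80 + (62.0 − 67.2) = 74.80
Linear-equated: (9.9/8.1)(80 − 67.2) + 62.0 = 77.644
Difference = 77.644 − 74.80 = 2.84

2.84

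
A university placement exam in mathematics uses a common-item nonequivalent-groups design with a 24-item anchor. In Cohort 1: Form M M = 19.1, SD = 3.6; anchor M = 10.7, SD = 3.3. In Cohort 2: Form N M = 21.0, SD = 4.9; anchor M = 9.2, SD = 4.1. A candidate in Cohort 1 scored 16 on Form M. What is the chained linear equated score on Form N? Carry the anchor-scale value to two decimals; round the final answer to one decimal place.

19.4

Form M → anchor (Cohort 1): v = (3.3/3.6)(16 − 19.1) + 10.7 = 7.86
anchor → Form N (Cohort 2): y = (4.9/4.1)(7.86 − 9.2) + 21.0 = 19.4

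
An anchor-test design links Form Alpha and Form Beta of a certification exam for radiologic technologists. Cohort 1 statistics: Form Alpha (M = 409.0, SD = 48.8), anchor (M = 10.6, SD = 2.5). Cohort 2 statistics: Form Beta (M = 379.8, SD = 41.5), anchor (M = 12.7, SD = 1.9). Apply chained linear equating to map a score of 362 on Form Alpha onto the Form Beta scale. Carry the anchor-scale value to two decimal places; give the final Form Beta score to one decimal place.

Form Alpha → anchor (Cohort 1): v = (2.5/48.8)(362 − 409.0) + 10.6 = 8.19
anchor → Form Beta (Cohort 2): y = (41.5/1.9)(8.19 − 12.7) + 379.8 = 281.3

281.3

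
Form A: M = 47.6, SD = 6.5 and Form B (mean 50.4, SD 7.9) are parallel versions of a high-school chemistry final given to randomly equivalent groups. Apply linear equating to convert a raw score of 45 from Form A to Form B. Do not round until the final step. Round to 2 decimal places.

47.24

Linear equating: y = (SD_Y/SD_X)(x − M_X) + M_Y
y = (7.9/6.5)(45 − 47.6) + 50.4
y = 1.215385 × -2.6 + 50.4 = -3.1600 + 50.4 = 47.24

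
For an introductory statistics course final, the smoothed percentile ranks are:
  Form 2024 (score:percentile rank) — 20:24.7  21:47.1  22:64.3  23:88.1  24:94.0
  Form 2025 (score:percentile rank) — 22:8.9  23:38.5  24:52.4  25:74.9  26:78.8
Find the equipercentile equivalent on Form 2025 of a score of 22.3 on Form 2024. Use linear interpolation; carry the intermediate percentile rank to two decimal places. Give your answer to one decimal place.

24.8

PR of 22.3 on Form 2024: 64.3 + (22.3 − 22)/(23 − 22) × (88.1 − 64.3) = 71.44
On Form 2025, PR 71.44 falls between score 24 (PR 52.4) and 25 (PR 74.9).
Interpolate: 24 + (71.44 − 52.4)/(74.9 − 52.4) × (25 − 24) = 24.8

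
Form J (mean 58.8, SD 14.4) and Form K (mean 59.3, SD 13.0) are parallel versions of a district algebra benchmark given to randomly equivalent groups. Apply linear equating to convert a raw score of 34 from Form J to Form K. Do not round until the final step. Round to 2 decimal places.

36.91

Linear equating: y = (SD_Y/SD_X)(x − M_X) + M_Y
y = (13.0/14.4)(34 − 58.8) + 59.3
y = 0.902778 × -24.8 + 59.3 = -22.3889 + 59.3 = 36.91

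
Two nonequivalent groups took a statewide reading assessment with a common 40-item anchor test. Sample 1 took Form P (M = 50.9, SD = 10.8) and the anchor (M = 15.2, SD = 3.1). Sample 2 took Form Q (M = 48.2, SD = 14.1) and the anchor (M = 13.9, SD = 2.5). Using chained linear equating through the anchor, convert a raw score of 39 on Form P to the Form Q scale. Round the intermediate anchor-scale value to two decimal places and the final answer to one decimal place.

36.2

Form P → anchor (Sample 1): v = (3.1/10.8)(39 − 50.9) + 15.2 = 11.78
anchor → Form Q (Sample 2): y = (14.1/2.5)(11.78 − 13.9) + 48.2 = 36.2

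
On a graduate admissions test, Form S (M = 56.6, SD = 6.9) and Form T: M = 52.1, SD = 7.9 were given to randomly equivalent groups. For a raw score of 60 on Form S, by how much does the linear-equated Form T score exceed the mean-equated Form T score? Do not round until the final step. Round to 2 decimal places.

0.49

Mean-equated: 60 + (52.1 − 56.6) = 55.50
Linear-equated: (7.9/6.9)(60 − 56.6) + 52.1 = 55.993
Difference = 55.993 − 55.50 = 0.49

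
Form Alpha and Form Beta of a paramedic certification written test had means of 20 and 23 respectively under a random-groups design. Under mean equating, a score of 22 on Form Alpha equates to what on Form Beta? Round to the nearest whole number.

Mean equating: y = x + (M_Y − M_X) = 22 + (23 − 20) = 25

25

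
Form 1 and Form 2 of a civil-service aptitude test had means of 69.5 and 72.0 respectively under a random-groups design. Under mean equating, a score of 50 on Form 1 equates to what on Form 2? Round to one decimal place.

Mean equating: y = x + (M_Y − M_X) = 50 + (72.0 − 69.5) = 52.5

52.5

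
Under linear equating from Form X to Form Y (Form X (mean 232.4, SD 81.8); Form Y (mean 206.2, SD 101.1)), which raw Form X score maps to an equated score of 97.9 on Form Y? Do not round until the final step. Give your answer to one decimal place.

144.8

Invert y = (SD_Y/SD_X)(x − M_X) + M_Y:
x = (SD_X/SD_Y)(y − M_Y) + M_X = (81.8/101.1)(97.9 − 206.2) + 232.4
x = 0.809100 × -108.300 + 232.4 = 144.8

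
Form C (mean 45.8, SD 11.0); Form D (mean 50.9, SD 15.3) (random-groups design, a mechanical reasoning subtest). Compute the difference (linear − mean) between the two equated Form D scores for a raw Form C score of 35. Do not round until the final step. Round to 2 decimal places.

Mean-equated: 35 + (50.9 − 45.8) = 40.10
Linear-equated: (15.3/11.0)(35 − 45.8) + 50.9 = 35.878
Difference = 35.878 − 40.10 = -4.22

-4.22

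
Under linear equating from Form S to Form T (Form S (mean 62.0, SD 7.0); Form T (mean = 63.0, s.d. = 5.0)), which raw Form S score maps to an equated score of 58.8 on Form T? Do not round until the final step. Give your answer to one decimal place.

Invert y = (SD_Y/SD_X)(x − M_X) + M_Y:
x = (SD_X/SD_Y)(y − M_Y) + M_X = (7.0/5.0)(58.8 − 63.0) + 62.0
x = 1.400000 × -4.200 + 62.0 = 56.1

56.1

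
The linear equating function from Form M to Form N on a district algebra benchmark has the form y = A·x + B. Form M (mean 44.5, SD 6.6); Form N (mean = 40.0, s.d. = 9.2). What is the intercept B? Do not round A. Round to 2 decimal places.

-22.03

A = SD_Y / SD_X = 9.2 / 6.6 = 1.393939
B = M_Y − A·M_X = 40.0 − 1.393939 × 44.5 = -22.03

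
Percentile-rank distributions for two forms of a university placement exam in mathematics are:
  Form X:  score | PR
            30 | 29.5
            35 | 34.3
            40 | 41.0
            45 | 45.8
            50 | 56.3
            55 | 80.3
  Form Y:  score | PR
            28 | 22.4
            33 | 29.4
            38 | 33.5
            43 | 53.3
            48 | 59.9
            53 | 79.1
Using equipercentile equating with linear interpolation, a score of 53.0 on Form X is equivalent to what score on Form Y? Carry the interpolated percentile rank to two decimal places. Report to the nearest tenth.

PR of 53.0 on Form X: 56.3 + (53.0 − 50)/(55 − 50) × (80.3 − 56.3) = 70.70
On Form Y, PR 70.70 falls between score 48 (PR 59.9) and 53 (PR 79.1).
Interpolate: 48 + (70.70 − 59.9)/(79.1 − 59.9) × (53 − 48) = 50.8

50.8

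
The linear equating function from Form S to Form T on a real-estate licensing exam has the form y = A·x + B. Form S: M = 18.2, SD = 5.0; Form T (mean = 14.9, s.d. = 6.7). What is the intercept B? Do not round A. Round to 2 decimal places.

-9.49

A = SD_Y / SD_X = 6.7 / 5.0 = 1.340000
B = M_Y − A·M_X = 14.9 − 1.340000 × 18.2 = -9.49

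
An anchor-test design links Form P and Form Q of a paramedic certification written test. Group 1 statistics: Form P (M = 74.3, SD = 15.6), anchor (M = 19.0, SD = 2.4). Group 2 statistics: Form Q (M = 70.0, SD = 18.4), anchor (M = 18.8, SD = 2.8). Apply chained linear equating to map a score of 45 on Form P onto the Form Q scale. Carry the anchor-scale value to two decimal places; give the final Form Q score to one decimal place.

Form P → anchor (Group 1): v = (2.4/15.6)(45 − 74.3) + 19.0 = 14.49
anchor → Form Q (Group 2): y = (18.4/2.8)(14.49 − 18.8) + 70.0 = 41.7

41.7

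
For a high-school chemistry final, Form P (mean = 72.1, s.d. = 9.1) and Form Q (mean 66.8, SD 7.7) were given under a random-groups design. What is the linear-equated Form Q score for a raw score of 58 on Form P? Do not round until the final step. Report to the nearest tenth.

54.9

Linear equating: y = (SD_Y/SD_X)(x − M_X) + M_Y
y = (7.7/9.1)(58 − 72.1) + 66.8
y = 0.846154 × -14.1 + 66.8 = -11.9308 + 66.8 = 54.9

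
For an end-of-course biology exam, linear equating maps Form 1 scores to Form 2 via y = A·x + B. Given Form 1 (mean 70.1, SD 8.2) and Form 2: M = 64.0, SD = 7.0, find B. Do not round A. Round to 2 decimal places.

A = SD_Y / SD_X = 7.0 / 8.2 = 0.853659
B = M_Y − A·M_X = 64.0 − 0.853659 × 70.1 = 4.16

4.16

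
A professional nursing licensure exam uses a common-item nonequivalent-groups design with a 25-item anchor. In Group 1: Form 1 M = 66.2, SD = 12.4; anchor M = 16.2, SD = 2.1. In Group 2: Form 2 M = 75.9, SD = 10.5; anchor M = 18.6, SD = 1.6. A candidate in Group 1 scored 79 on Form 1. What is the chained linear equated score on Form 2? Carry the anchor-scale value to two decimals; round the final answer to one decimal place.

74.4

Form 1 → anchor (Group 1): v = (2.1/12.4)(79 − 66.2) + 16.2 = 18.37
anchor → Form 2 (Group 2): y = (10.5/1.6)(18.37 − 18.6) + 75.9 = 74.4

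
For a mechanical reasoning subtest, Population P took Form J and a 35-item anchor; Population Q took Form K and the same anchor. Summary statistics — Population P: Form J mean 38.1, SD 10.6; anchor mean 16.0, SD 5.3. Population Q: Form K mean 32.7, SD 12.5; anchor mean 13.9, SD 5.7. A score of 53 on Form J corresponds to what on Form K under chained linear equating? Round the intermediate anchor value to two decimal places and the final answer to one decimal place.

Form J → anchor (Population P): v = (5.3/10.6)(53 − 38.1) + 16.0 = 23.45
anchor → Form K (Population Q): y = (12.5/5.7)(23.45 − 13.9) + 32.7 = 53.6

53.6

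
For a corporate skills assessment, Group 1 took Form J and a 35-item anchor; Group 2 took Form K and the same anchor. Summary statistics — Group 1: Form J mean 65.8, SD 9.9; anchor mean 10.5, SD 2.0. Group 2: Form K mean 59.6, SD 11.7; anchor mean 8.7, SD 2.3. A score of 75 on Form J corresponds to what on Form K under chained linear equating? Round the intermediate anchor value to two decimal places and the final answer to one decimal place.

Form J → anchor (Group 1): v = (2.0/9.9)(75 − 65.8) + 10.5 = 12.36
anchor → Form K (Group 2): y = (11.7/2.3)(12.36 − 8.7) + 59.6 = 78.2

78.2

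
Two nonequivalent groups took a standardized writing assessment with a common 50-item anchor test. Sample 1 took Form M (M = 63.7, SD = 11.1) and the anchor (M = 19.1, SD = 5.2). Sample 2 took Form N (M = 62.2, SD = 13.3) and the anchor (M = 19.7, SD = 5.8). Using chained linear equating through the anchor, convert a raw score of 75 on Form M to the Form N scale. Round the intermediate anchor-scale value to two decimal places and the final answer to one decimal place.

Form M → anchor (Sample 1): v = (5.2/11.1)(75 − 63.7) + 19.1 = 24.39
anchor → Form N (Sample 2): y = (13.3/5.8)(24.39 − 19.7) + 62.2 = 73.0

73.0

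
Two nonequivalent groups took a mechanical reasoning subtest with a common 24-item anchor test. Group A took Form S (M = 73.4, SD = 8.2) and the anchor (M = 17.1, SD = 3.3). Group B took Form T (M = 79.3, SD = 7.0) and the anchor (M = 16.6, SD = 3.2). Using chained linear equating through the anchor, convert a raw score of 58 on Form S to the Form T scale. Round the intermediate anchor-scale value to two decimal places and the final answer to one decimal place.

66.8

Form S → anchor (Group A): v = (3.3/8.2)(58 − 73.4) + 17.1 = 10.90
anchor → Form T (Group B): y = (7.0/3.2)(10.90 − 16.6) + 79.3 = 66.8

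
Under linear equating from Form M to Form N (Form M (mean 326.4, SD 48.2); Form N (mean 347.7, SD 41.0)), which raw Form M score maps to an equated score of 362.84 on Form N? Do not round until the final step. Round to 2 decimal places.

344.20

Invert y = (SD_Y/SD_X)(x − M_X) + M_Y:
x = (SD_X/SD_Y)(y − M_Y) + M_X = (48.2/41.0)(362.84 − 347.7) + 326.4
x = 1.175610 × 15.140 + 326.4 = 344.20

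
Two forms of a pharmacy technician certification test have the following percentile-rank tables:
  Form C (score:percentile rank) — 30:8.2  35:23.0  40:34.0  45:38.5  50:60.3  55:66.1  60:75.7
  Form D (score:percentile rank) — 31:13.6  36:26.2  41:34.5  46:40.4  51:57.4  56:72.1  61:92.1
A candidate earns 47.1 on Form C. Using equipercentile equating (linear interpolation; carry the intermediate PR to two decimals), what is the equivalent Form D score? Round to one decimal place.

PR of 47.1 on Form C: 38.5 + (47.1 − 45)/(50 − 45) × (60.3 − 38.5) = 47.66
On Form D, PR 47.66 falls between score 46 (PR 40.4) and 51 (PR 57.4).
Interpolate: 46 + (47.66 − 40.4)/(57.4 − 40.4) × (51 − 46) = 48.1

48.1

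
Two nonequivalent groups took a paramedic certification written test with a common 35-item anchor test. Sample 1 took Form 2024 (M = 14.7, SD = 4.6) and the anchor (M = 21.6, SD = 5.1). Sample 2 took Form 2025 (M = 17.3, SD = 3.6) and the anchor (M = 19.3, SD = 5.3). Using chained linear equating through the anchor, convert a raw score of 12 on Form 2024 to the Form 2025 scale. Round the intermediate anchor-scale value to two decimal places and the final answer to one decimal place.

Form 2024 → anchor (Sample 1): v = (5.1/4.6)(12 − 14.7) + 21.6 = 18.61
anchor → Form 2025 (Sample 2): y = (3.6/5.3)(18.61 − 19.3) + 17.3 = 16.8

16.8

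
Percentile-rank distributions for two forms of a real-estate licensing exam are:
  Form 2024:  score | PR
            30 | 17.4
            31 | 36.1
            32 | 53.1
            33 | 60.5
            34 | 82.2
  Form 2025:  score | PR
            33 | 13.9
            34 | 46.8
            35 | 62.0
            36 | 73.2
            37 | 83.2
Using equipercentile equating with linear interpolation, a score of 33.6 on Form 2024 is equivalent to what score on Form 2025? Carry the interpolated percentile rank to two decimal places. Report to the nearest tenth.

36.0

PR of 33.6 on Form 2024: 60.5 + (33.6 − 33)/(34 − 33) × (82.2 − 60.5) = 73.52
On Form 2025, PR 73.52 falls between score 36 (PR 73.2) and 37 (PR 83.2).
Interpolate: 36 + (73.52 − 73.2)/(83.2 − 73.2) × (37 − 36) = 36.0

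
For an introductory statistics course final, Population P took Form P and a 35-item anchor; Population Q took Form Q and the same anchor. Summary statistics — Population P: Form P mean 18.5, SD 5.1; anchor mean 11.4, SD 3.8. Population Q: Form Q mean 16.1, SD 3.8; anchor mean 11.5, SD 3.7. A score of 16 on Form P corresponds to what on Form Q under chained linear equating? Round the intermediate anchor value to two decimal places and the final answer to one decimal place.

Form P → anchor (Population P): v = (3.8/5.1)(16 − 18.5) + 11.4 = 9.54
anchor → Form Q (Population Q): y = (3.8/3.7)(9.54 − 11.5) + 16.1 = 14.1

14.1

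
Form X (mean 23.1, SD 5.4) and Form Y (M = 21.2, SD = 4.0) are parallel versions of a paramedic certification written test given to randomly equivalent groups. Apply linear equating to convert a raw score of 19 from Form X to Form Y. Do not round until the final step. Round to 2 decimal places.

18.16

Linear equating: y = (SD_Y/SD_X)(x − M_X) + M_Y
y = (4.0/5.4)(19 − 23.1) + 21.2
y = 0.740741 × -4.1 + 21.2 = -3.0370 + 21.2 = 18.16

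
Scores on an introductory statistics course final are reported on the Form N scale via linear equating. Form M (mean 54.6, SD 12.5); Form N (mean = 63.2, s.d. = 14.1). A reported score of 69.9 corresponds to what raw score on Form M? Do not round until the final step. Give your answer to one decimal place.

Invert y = (SD_Y/SD_X)(x − M_X) + M_Y:
x = (SD_X/SD_Y)(y − M_Y) + M_X = (12.5/14.1)(69.9 − 63.2) + 54.6
x = 0.886525 × 6.700 + 54.6 = 60.5

60.5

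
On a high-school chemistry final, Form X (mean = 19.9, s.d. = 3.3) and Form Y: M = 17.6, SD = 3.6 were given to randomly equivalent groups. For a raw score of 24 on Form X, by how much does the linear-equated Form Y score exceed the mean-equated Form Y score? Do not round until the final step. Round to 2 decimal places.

0.37

Mean-equated: 24 + (17.6 − 19.9) = 21.70
Linear-equated: (3.6/3.3)(24 − 19.9) + 17.6 = 22.073
Difference = 22.073 − 21.70 = 0.37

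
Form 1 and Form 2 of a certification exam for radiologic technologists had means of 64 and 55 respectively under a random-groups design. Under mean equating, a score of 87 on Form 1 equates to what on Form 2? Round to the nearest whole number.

78

Mean equating: y = x + (M_Y − M_X) = 87 + (55 − 64) = 78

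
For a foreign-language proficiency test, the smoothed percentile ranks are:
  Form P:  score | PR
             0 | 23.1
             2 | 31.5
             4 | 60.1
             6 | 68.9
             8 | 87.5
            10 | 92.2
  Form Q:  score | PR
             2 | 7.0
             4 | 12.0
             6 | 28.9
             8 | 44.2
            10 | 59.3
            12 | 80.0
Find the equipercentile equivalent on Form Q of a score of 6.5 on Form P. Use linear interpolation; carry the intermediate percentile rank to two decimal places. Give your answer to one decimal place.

11.4

PR of 6.5 on Form P: 68.9 + (6.5 − 6)/(8 − 6) × (87.5 − 68.9) = 73.55
On Form Q, PR 73.55 falls between score 10 (PR 59.3) and 12 (PR 80.0).
Interpolate: 10 + (73.55 − 59.3)/(80.0 − 59.3) × (12 − 10) = 11.4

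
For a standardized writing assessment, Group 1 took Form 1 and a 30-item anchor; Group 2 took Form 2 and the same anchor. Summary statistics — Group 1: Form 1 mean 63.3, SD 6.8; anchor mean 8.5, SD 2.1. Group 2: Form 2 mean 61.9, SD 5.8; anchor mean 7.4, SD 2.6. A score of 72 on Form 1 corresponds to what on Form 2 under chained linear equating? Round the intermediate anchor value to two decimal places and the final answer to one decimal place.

Form 1 → anchor (Group 1): v = (2.1/6.8)(72 − 63.3) + 8.5 = 11.19
anchor → Form 2 (Group 2): y = (5.8/2.6)(11.19 − 7.4) + 61.9 = 70.4

70.4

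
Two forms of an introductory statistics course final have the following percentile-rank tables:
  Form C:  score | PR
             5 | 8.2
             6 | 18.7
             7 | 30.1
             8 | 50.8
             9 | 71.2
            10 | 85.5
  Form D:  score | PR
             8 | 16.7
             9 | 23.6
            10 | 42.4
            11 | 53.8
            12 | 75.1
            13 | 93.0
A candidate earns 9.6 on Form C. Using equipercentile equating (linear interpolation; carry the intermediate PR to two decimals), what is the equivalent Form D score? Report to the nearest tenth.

PR of 9.6 on Form C: 71.2 + (9.6 − 9)/(10 − 9) × (85.5 − 71.2) = 79.78
On Form D, PR 79.78 falls between score 12 (PR 75.1) and 13 (PR 93.0).
Interpolate: 12 + (79.78 − 75.1)/(93.0 − 75.1) × (13 − 12) = 12.3

12.3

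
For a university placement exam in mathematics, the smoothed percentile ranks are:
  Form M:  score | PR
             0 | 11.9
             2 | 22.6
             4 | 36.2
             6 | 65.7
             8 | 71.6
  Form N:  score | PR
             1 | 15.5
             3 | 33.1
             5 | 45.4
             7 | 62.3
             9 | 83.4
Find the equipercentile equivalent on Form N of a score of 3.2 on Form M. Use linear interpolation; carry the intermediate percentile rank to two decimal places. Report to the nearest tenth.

2.7

PR of 3.2 on Form M: 22.6 + (3.2 − 2)/(4 − 2) × (36.2 − 22.6) = 30.76
On Form N, PR 30.76 falls between score 1 (PR 15.5) and 3 (PR 33.1).
Interpolate: 1 + (30.76 − 15.5)/(33.1 − 15.5) × (3 − 1) = 2.7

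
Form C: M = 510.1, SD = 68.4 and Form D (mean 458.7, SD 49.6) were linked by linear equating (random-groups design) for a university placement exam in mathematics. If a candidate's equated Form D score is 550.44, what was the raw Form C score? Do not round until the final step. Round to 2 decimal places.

636.61

Invert y = (SD_Y/SD_X)(x − M_X) + M_Y:
x = (SD_X/SD_Y)(y − M_Y) + M_X = (68.4/49.6)(550.44 − 458.7) + 510.1
x = 1.379032 × 91.740 + 510.1 = 636.61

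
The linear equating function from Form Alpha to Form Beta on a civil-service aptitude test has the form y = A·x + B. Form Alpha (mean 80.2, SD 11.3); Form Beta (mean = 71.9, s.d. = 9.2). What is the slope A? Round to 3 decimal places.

A = SD_Y / SD_X = 9.2 / 11.3 = 0.814

0.814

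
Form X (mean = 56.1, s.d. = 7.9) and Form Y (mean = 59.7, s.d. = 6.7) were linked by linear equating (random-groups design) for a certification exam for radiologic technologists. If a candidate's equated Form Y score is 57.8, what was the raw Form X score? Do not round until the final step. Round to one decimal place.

53.9

Invert y = (SD_Y/SD_X)(x − M_X) + M_Y:
x = (SD_X/SD_Y)(y − M_Y) + M_X = (7.9/6.7)(57.8 − 59.7) + 56.1
x = 1.179104 × -1.900 + 56.1 = 53.9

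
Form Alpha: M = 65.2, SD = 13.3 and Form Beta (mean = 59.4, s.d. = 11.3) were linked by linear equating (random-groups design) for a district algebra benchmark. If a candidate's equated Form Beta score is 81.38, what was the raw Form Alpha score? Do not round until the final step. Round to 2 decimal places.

Invert y = (SD_Y/SD_X)(x − M_X) + M_Y:
x = (SD_X/SD_Y)(y − M_Y) + M_X = (13.3/11.3)(81.38 − 59.4) + 65.2
x = 1.176991 × 21.980 + 65.2 = 91.07

91.07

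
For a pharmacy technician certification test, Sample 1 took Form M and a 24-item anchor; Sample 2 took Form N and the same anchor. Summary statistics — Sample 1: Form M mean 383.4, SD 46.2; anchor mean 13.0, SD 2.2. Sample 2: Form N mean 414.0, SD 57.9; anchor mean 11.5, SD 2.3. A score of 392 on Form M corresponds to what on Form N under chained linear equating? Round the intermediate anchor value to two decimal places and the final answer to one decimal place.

462.1

Form M → anchor (Sample 1): v = (2.2/46.2)(392 − 383.4) + 13.0 = 13.41
anchor → Form N (Sample 2): y = (57.9/2.3)(13.41 − 11.5) + 414.0 = 462.1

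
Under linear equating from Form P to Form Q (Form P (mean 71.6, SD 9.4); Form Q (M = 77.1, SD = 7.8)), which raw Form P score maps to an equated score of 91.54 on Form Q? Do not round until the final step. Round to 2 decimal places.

Invert y = (SD_Y/SD_X)(x − M_X) + M_Y:
x = (SD_X/SD_Y)(y − M_Y) + M_X = (9.4/7.8)(91.54 − 77.1) + 71.6
x = 1.205128 × 14.440 + 71.6 = 89.00

89.00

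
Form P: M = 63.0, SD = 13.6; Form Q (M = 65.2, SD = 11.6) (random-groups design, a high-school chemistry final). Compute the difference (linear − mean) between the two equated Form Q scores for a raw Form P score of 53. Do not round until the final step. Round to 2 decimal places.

Mean-equated: 53 + (65.2 − 63.0) = 55.20
Linear-equated: (11.6/13.6)(53 − 63.0) + 65.2 = 56.671
Difference = 56.671 − 55.20 = 1.47

1.47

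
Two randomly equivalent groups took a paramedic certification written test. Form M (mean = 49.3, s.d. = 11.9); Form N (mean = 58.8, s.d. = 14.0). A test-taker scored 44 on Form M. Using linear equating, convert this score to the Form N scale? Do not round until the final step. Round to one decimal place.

52.6

Linear equating: y = (SD_Y/SD_X)(x − M_X) + M_Y
y = (14.0/11.9)(44 − 49.3) + 58.8
y = 1.176471 × -5.3 + 58.8 = -6.2353 + 58.8 = 52.6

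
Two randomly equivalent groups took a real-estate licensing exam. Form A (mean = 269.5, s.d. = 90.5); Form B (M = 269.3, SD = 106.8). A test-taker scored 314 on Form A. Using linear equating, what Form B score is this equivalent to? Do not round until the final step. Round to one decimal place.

321.8

Linear equating: y = (SD_Y/SD_X)(x − M_X) + M_Y
y = (106.8/90.5)(314 − 269.5) + 269.3
y = 1.180110 × 44.5 + 269.3 = 52.5149 + 269.3 = 321.8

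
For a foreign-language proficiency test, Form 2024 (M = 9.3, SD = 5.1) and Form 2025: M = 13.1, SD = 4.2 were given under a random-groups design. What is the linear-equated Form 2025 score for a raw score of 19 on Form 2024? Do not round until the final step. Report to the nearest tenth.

Linear equating: y = (SD_Y/SD_X)(x − M_X) + M_Y
y = (4.2/5.1)(19 − 9.3) + 13.1
y = 0.823529 × 9.7 + 13.1 = 7.9882 + 13.1 = 21.1

21.1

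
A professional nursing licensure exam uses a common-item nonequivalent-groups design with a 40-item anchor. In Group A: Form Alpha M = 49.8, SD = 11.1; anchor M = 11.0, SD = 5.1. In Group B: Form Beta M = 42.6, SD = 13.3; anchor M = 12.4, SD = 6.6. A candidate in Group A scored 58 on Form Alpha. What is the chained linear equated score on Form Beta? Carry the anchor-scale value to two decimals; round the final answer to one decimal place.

Form Alpha → anchor (Group A): v = (5.1/11.1)(58 − 49.8) + 11.0 = 14.77
anchor → Form Beta (Group B): y = (13.3/6.6)(14.77 − 12.4) + 42.6 = 47.4

47.4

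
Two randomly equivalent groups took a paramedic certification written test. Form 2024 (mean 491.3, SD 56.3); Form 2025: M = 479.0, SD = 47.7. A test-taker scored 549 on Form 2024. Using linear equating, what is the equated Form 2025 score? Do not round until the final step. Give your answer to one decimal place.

Linear equating: y = (SD_Y/SD_X)(x − M_X) + M_Y
y = (47.7/56.3)(549 − 491.3) + 479.0
y = 0.847247 × 57.7 + 479.0 = 48.8861 + 479.0 = 527.9

527.9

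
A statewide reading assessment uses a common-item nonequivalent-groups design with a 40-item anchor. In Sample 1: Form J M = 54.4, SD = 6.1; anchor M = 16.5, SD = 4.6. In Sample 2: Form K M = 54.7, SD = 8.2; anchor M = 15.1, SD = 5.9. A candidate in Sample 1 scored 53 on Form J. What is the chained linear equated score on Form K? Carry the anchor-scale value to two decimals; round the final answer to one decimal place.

55.2

Form J → anchor (Sample 1): v = (4.6/6.1)(53 − 54.4) + 16.5 = 15.44
anchor → Form K (Sample 2): y = (8.2/5.9)(15.44 − 15.1) + 54.7 = 55.2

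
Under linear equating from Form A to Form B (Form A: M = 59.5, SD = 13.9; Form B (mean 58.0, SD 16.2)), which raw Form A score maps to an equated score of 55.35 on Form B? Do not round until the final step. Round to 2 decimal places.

Invert y = (SD_Y/SD_X)(x − M_X) + M_Y:
x = (SD_X/SD_Y)(y − M_Y) + M_X = (13.9/16.2)(55.35 − 58.0) + 59.5
x = 0.858025 × -2.650 + 59.5 = 57.23

57.23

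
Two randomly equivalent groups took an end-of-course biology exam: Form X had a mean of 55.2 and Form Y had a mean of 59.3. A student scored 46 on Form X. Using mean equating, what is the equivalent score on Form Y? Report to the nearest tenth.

Mean equating: y = x + (M_Y − M_X) = 46 + (59.3 − 55.2) = 50.1

50.1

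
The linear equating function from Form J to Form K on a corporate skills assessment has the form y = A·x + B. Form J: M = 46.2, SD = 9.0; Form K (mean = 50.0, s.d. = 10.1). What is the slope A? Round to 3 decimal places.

1.122

A = SD_Y / SD_X = 10.1 / 9.0 = 1.122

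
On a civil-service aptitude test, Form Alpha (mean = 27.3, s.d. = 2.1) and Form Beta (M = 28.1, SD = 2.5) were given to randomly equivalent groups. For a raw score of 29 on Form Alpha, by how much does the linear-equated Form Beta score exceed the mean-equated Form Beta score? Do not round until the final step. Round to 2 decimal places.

0.32

Mean-equated: 29 + (28.1 − 27.3) = 29.80
Linear-equated: (2.5/2.1)(29 − 27.3) + 28.1 = 30.124
Difference = 30.124 − 29.80 = 0.32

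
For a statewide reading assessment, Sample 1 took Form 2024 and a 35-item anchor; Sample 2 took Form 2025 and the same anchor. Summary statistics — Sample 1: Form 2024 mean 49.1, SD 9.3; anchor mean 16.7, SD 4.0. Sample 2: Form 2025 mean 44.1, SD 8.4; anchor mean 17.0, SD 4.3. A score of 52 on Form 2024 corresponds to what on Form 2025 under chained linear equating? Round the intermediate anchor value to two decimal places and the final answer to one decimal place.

46.0

Form 2024 → anchor (Sample 1): v = (4.0/9.3)(52 − 49.1) + 16.7 = 17.95
anchor → Form 2025 (Sample 2): y = (8.4/4.3)(17.95 − 17.0) + 44.1 = 46.0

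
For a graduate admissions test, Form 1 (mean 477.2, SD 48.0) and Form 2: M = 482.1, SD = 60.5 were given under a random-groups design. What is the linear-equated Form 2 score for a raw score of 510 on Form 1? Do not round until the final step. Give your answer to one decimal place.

523.4

Linear equating: y = (SD_Y/SD_X)(x − M_X) + M_Y
y = (60.5/48.0)(510 − 477.2) + 482.1
y = 1.260417 × 32.8 + 482.1 = 41.3417 + 482.1 = 523.4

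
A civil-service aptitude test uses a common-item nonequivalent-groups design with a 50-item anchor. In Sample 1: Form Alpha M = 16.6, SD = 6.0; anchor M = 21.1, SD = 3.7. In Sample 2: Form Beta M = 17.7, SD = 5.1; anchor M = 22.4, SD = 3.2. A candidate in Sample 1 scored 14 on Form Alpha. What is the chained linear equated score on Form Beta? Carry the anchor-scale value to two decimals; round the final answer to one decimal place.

13.1

Form Alpha → anchor (Sample 1): v = (3.7/6.0)(14 − 16.6) + 21.1 = 19.50
anchor → Form Beta (Sample 2): y = (5.1/3.2)(19.50 − 22.4) + 17.7 = 13.1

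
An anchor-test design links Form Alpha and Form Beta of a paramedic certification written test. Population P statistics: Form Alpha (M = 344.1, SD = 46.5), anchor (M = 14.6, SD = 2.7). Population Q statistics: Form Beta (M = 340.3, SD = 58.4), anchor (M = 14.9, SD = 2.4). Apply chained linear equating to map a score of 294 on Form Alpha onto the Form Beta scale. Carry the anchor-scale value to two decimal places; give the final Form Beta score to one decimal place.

262.2

Form Alpha → anchor (Population P): v = (2.7/46.5)(294 − 344.1) + 14.6 = 11.69
anchor → Form Beta (Population Q): y = (58.4/2.4)(11.69 − 14.9) + 340.3 = 262.2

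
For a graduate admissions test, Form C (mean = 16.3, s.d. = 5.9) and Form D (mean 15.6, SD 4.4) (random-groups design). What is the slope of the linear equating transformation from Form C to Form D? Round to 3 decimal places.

0.746

A = SD_Y / SD_X = 4.4 / 5.9 = 0.746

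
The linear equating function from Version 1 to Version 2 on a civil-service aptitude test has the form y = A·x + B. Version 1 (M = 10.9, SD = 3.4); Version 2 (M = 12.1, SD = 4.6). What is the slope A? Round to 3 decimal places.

A = SD_Y / SD_X = 4.6 / 3.4 = 1.353

1.353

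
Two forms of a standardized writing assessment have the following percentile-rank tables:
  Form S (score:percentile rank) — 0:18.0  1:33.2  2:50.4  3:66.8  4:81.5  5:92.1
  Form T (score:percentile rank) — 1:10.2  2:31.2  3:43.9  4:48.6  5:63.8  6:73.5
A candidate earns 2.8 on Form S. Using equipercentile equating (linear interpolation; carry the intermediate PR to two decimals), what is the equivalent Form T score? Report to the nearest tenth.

5.0

PR of 2.8 on Form S: 50.4 + (2.8 − 2)/(3 − 2) × (66.8 − 50.4) = 63.52
On Form T, PR 63.52 falls between score 4 (PR 48.6) and 5 (PR 63.8).
Interpolate: 4 + (63.52 − 48.6)/(63.8 − 48.6) × (5 − 4) = 5.0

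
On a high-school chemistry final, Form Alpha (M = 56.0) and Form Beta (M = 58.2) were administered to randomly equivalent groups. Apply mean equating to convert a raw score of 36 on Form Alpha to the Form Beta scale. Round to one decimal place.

Mean equating: y = x + (M_Y − M_X) = 36 + (58.2 − 56.0) = 38.2

38.2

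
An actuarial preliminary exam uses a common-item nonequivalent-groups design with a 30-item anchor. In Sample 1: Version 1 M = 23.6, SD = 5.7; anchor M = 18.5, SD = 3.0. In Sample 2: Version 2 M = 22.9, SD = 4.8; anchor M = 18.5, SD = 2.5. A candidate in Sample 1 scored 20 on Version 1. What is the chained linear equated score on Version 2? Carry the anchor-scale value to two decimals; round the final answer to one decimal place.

19.3

Version 1 → anchor (Sample 1): v = (3.0/5.7)(20 − 23.6) + 18.5 = 16.61
anchor → Version 2 (Sample 2): y = (4.8/2.5)(16.61 − 18.5) + 22.9 = 19.3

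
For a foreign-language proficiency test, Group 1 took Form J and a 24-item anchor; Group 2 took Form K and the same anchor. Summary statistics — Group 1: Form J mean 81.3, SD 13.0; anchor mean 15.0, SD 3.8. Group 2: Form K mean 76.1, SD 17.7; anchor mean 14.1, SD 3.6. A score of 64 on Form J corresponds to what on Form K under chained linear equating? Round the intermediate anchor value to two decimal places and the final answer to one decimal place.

Form J → anchor (Group 1): v = (3.8/13.0)(64 − 81.3) + 15.0 = 9.94
anchor → Form K (Group 2): y = (17.7/3.6)(9.94 − 14.1) + 76.1 = 55.6

55.6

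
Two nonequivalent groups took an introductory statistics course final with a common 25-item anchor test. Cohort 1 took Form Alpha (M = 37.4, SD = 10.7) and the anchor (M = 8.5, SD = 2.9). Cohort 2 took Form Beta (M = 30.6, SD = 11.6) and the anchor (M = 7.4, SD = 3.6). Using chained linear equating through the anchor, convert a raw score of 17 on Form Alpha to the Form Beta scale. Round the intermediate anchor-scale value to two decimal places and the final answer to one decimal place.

16.3

Form Alpha → anchor (Cohort 1): v = (2.9/10.7)(17 − 37.4) + 8.5 = 2.97
anchor → Form Beta (Cohort 2): y = (11.6/3.6)(2.97 − 7.4) + 30.6 = 16.3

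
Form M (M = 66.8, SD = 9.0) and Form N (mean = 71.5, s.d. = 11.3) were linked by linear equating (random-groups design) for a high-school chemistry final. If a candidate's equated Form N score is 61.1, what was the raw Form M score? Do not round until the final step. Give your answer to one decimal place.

Invert y = (SD_Y/SD_X)(x − M_X) + M_Y:
x = (SD_X/SD_Y)(y − M_Y) + M_X = (9.0/11.3)(61.1 − 71.5) + 66.8
x = 0.796460 × -10.400 + 66.8 = 58.5

58.5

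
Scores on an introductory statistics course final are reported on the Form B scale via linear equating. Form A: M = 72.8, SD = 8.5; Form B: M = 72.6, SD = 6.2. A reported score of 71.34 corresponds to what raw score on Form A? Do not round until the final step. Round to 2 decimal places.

71.07

Invert y = (SD_Y/SD_X)(x − M_X) + M_Y:
x = (SD_X/SD_Y)(y − M_Y) + M_X = (8.5/6.2)(71.34 − 72.6) + 72.8
x = 1.370968 × -1.260 + 72.8 = 71.07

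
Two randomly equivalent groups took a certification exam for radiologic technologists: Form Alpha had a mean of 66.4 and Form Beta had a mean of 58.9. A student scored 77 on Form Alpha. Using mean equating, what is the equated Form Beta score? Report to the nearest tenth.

69.5

Mean equating: y = x + (M_Y − M_X) = 77 + (58.9 − 66.4) = 69.5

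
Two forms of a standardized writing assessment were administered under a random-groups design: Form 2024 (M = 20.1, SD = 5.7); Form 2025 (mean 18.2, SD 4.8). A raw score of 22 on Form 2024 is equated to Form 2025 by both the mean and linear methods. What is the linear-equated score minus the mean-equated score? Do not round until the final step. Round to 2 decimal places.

Mean-equated: 22 + (18.2 − 20.1) = 20.10
Linear-equated: (4.8/5.7)(22 − 20.1) + 18.2 = 19.800
Difference = 19.800 − 20.10 = -0.30

-0.30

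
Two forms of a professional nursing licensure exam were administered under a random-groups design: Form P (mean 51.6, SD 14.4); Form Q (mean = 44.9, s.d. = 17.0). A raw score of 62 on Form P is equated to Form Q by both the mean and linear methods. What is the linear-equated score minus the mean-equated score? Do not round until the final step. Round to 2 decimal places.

1.88

Mean-equated: 62 + (44.9 − 51.6) = 55.30
Linear-equated: (17.0/14.4)(62 − 51.6) + 44.9 = 57.178
Difference = 57.178 − 55.30 = 1.88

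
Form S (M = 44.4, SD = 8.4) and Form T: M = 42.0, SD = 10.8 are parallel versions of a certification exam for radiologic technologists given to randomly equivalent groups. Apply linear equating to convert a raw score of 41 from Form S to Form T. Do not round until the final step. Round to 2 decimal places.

37.63

Linear equating: y = (SD_Y/SD_X)(x − M_X) + M_Y
y = (10.8/8.4)(41 − 44.4) + 42.0
y = 1.285714 × -3.4 + 42.0 = -4.3714 + 42.0 = 37.63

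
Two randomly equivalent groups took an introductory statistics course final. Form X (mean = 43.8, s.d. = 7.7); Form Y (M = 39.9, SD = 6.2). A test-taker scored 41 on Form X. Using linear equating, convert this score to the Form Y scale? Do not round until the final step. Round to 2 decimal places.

Linear equating: y = (SD_Y/SD_X)(x − M_X) + M_Y
y = (6.2/7.7)(41 − 43.8) + 39.9
y = 0.805195 × -2.8 + 39.9 = -2.2545 + 39.9 = 37.65

37.65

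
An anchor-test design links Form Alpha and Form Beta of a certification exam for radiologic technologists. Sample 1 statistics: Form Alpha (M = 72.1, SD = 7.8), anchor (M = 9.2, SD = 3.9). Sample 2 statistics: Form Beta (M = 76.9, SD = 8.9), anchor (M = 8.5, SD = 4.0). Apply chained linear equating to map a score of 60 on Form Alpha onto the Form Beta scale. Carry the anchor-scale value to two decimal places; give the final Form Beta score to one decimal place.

Form Alpha → anchor (Sample 1): v = (3.9/7.8)(60 − 72.1) + 9.2 = 3.15
anchor → Form Beta (Sample 2): y = (8.9/4.0)(3.15 − 8.5) + 76.9 = 65.0

65.0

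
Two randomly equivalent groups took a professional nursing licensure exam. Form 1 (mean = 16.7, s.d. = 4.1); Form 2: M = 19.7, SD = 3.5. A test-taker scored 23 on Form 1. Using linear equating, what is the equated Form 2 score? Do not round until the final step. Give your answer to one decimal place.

25.1

Linear equating: y = (SD_Y/SD_X)(x − M_X) + M_Y
y = (3.5/4.1)(23 − 16.7) + 19.7
y = 0.853659 × 6.3 + 19.7 = 5.3780 + 19.7 = 25.1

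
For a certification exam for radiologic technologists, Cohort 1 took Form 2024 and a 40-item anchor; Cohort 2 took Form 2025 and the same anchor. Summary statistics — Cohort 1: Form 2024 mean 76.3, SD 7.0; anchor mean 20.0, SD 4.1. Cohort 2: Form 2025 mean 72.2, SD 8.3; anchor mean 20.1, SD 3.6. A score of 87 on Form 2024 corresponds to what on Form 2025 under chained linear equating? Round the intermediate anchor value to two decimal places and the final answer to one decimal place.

Form 2024 → anchor (Cohort 1): v = (4.1/7.0)(87 − 76.3) + 20.0 = 26.27
anchor → Form 2025 (Cohort 2): y = (8.3/3.6)(26.27 − 20.1) + 72.2 = 86.4

86.4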